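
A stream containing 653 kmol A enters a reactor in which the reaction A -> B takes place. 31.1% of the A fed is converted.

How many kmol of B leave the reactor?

A reacted = 0.311 × 653 = 203.1 kmol; ν_A = −1, so ξ = 203.1/1 = 203.1 kmol.
Outlet amounts (n = n₀ + ν ξ):
  A: 653 − 1(203.1) = 449.9
  B: 0 + 1(203.1) = 203.1

203 kmol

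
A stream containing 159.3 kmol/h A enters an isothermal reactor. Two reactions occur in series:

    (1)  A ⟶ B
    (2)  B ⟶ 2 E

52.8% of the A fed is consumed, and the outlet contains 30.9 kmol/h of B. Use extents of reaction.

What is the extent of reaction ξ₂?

Conversion of A: A consumed = 1ξ₁ = 0.528 × 159.3 → ξ₁ = 84.11 kmol/h.
B balance: n_B = 0 + 1ξ₁ − 1ξ₂ = 30.9 → ξ₂ = (1·84.11 − 30.9)/1 = 53.21 kmol/h.
Outlet amounts (n = n₀ + Σ ν·ξ):
  A: 159.3 − 1(84.11) = 75.19
  B: 0 + 1(84.11) − 1(53.21) = 30.9
  E: 0 + 2(53.21) = 106.4

ξ₂ = 53.2 kmol/h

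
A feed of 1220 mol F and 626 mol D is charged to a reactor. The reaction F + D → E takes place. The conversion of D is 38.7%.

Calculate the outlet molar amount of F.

D reacted = 0.387 × 626 = 242.3 mol; ν_D = −1, so ξ = 242.3/1 = 242.3 mol.
Outlet amounts (n = n₀ + ν ξ):
  F: 1220 − 1(242.3) = 977.7
  D: 626 − 1(242.3) = 383.7
  E: 0 + 1(242.3) = 242.3

978 mol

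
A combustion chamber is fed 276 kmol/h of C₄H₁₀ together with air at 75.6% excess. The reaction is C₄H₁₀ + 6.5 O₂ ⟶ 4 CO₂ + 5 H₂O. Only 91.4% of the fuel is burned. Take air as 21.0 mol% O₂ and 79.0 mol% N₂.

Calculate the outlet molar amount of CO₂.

Stoichiometric O₂ = 6.5 × 276 = 1794 kmol/h; O₂ fed = 1794 × 1.756 = 3150 kmol/h.
N₂ fed = 3150 × 79/21 = 11850 kmol/h.
Fuel reacted = 0.914 × 276 → ξ = 252.3 kmol/h.
Outlet (n = n₀ + ν ξ):
  C₄H₁₀: 276 − 1(252.3) = 23.74
  O₂: 3150 − 6.5(252.3) = 1511
  N₂: 11850 (inert)
  CO₂: 0 + 4(252.3) = 1009
  H₂O: 0 + 5(252.3) = 1261

1010 kmol/h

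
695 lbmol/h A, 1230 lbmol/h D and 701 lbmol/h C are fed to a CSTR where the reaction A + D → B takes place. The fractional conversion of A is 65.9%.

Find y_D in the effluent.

0.356

A reacted = 0.659 × 695 = 458 lbmol/h; ν_A = −1, so ξ = 458/1 = 458 lbmol/h.
Outlet amounts (n = n₀ + ν ξ):
  A: 695 − 1(458) = 237
  D: 1230 − 1(458) = 772
  B: 0 + 1(458) = 458
  C: 701 (inert)
Total out = 2168 lbmol/h; y_D = 772 / 2168 = 0.3561.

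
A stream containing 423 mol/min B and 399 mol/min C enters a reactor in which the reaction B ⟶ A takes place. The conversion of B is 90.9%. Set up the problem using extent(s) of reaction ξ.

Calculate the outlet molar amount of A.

385 mol/min

B reacted = 0.909 × 423 = 384.5 mol/min; ν_B = −1, so ξ = 384.5/1 = 384.5 mol/min.
Outlet amounts (n = n₀ + ν ξ):
  B: 423 − 1(384.5) = 38.49
  A: 0 + 1(384.5) = 384.5
  C: 399 (inert)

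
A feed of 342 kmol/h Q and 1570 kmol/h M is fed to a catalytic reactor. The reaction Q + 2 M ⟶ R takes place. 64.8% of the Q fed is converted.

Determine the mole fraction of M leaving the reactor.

Q reacted = 0.648 × 342 = 221.6 kmol/h; ν_Q = −1, so ξ = 221.6/1 = 221.6 kmol/h.
Outlet amounts (n = n₀ + ν ξ):
  Q: 342 − 1(221.6) = 120.4
  M: 1570 − 2(221.6) = 1127
  R: 0 + 1(221.6) = 221.6
Total out = 1469 kmol/h; y_M = 1127 / 1469 = 0.7672.

0.767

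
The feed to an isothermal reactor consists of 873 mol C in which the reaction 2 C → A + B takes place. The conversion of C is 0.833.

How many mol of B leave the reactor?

C reacted = 0.833 × 873 = 727.2 mol; ν_C = −2, so ξ = 727.2/2 = 363.6 mol.
Outlet amounts (n = n₀ + ν ξ):
  C: 873 − 2(363.6) = 145.8
  A: 0 + 1(363.6) = 363.6
  B: 0 + 1(363.6) = 363.6

364 mol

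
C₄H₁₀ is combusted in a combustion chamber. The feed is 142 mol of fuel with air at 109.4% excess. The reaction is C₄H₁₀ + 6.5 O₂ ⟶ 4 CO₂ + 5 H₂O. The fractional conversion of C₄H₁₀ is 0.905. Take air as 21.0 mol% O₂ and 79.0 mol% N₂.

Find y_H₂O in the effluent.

0.0674

Stoichiometric O₂ = 6.5 × 142 = 923 mol; O₂ fed = 923 × 2.094 = 1933 mol.
N₂ fed = 1933 × 79/21 = 7271 mol.
Fuel reacted = 0.905 × 142 → ξ = 128.5 mol.
Outlet (n = n₀ + ν ξ):
  C₄H₁₀: 142 − 1(128.5) = 13.49
  O₂: 1933 − 6.5(128.5) = 1097
  N₂: 7271 (inert)
  CO₂: 0 + 4(128.5) = 514
  H₂O: 0 + 5(128.5) = 642.5
Total out = 9538 mol; y_H₂O = 642.5 / 9538 = 0.06736.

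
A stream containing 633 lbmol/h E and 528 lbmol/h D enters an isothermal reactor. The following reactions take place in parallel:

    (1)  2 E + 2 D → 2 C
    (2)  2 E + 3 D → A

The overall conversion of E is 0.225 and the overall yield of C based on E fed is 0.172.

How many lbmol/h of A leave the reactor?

Yield of C: 2ξ₁ / 633 = 0.172 → ξ₁ = 54.44 lbmol/h.
Conversion of E: 2ξ₁ + 2ξ₂ = 0.225 × 633 = 142.4 → ξ₂ = 16.77 lbmol/h.
Outlet amounts (n = n₀ + Σ ν·ξ):
  E: 633 − 2(54.44) − 2(16.77) = 490.6
  D: 528 − 2(54.44) − 3(16.77) = 368.8
  C: 0 + 2(54.44) = 108.9
  A: 0 + 1(16.77) = 16.77

16.8 lbmol/h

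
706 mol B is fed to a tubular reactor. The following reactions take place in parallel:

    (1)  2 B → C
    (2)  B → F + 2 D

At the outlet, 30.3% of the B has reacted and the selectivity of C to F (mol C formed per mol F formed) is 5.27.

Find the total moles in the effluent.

645 mol

Conversion of B: B consumed = 0.303 × 706 = 213.9 mol = 2ξ₁ + 1ξ₂.
Selectivity: 1ξ₁ / (1ξ₂) = 5.27 → ξ₁ = 5.27 ξ₂.
Substitute: (2·5.27 + 1) ξ₂ = 213.9 → ξ₂ = 18.54 mol, ξ₁ = 97.69 mol.
Outlet amounts (n = n₀ + Σ ν·ξ):
  B: 706 − 2(97.69) − 1(18.54) = 492.1
  C: 0 + 1(97.69) = 97.69
  F: 0 + 1(18.54) = 18.54
  D: 0 + 2(18.54) = 37.07
Total out = 492.1 + 97.69 + 18.54 + 37.07 = 645.4 mol.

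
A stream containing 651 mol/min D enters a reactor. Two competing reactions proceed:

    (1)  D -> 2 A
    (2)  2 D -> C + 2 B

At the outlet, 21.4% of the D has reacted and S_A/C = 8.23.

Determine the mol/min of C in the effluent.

22.8 mol/min

Conversion of D: D consumed = 0.214 × 651 = 139.3 mol/min = 1ξ₁ + 2ξ₂.
Selectivity: 2ξ₁ / (1ξ₂) = 8.23 → ξ₁ = 4.115 ξ₂.
Substitute: (1·4.115 + 2) ξ₂ = 139.3 → ξ₂ = 22.78 mol/min, ξ₁ = 93.75 mol/min.
Outlet amounts (n = n₀ + Σ ν·ξ):
  D: 651 − 1(93.75) − 2(22.78) = 511.7
  A: 0 + 2(93.75) = 187.5
  C: 0 + 1(22.78) = 22.78
  B: 0 + 2(22.78) = 45.56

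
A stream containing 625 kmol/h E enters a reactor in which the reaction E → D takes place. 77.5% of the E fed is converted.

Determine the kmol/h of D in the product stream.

484 kmol/h

E reacted = 0.775 × 625 = 484.4 kmol/h; ν_E = −1, so ξ = 484.4/1 = 484.4 kmol/h.
Outlet amounts (n = n₀ + ν ξ):
  E: 625 − 1(484.4) = 140.6
  D: 0 + 1(484.4) = 484.4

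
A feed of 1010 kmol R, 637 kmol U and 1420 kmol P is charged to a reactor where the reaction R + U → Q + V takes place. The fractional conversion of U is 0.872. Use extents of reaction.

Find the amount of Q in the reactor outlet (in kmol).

U reacted = 0.872 × 637 = 555.5 kmol; ν_U = −1, so ξ = 555.5/1 = 555.5 kmol.
Outlet amounts (n = n₀ + ν ξ):
  R: 1010 − 1(555.5) = 454.5
  U: 637 − 1(555.5) = 81.54
  Q: 0 + 1(555.5) = 555.5
  V: 0 + 1(555.5) = 555.5
  P: 1420 (inert)

555 kmol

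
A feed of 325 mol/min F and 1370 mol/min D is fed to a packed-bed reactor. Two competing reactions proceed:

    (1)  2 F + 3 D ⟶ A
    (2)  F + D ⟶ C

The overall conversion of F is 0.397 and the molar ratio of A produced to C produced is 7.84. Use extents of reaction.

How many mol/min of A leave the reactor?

Conversion of F: F consumed = 0.397 × 325 = 129 mol/min = 2ξ₁ + 1ξ₂.
Selectivity: 1ξ₁ / (1ξ₂) = 7.84 → ξ₁ = 7.84 ξ₂.
Substitute: (2·7.84 + 1) ξ₂ = 129 → ξ₂ = 7.735 mol/min, ξ₁ = 60.64 mol/min.
Outlet amounts (n = n₀ + Σ ν·ξ):
  F: 325 − 2(60.64) − 1(7.735) = 196
  D: 1370 − 3(60.64) − 1(7.735) = 1180
  A: 0 + 1(60.64) = 60.64
  C: 0 + 1(7.735) = 7.735

60.6 mol/min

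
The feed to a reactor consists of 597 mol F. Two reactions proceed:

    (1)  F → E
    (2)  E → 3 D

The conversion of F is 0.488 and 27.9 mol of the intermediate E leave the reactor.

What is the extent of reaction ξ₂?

Conversion of F: F consumed = 1ξ₁ = 0.488 × 597 → ξ₁ = 291.3 mol.
E balance: n_E = 0 + 1ξ₁ − 1ξ₂ = 27.9 → ξ₂ = (1·291.3 − 27.9)/1 = 263.4 mol.
Outlet amounts (n = n₀ + Σ ν·ξ):
  F: 597 − 1(291.3) = 305.7
  E: 0 + 1(291.3) − 1(263.4) = 27.9
  D: 0 + 3(263.4) = 790.3

ξ₂ = 263 mol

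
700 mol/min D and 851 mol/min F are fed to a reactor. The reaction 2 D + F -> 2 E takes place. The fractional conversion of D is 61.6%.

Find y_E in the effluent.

D reacted = 0.616 × 700 = 431.2 mol/min; ν_D = −2, so ξ = 431.2/2 = 215.6 mol/min.
Outlet amounts (n = n₀ + ν ξ):
  D: 700 − 2(215.6) = 268.8
  F: 851 − 1(215.6) = 635.4
  E: 0 + 2(215.6) = 431.2
Total out = 1335 mol/min; y_E = 431.2 / 1335 = 0.3229.

0.323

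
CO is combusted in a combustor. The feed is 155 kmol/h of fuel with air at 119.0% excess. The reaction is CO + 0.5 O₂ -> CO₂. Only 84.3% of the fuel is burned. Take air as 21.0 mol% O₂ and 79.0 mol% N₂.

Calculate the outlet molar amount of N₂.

Stoichiometric O₂ = 0.5 × 155 = 77.5 kmol/h; O₂ fed = 77.5 × 2.190 = 169.7 kmol/h.
N₂ fed = 169.7 × 79/21 = 638.5 kmol/h.
Fuel reacted = 0.843 × 155 → ξ = 130.7 kmol/h.
Outlet (n = n₀ + ν ξ):
  CO: 155 − 1(130.7) = 24.34
  O₂: 169.7 − 0.5(130.7) = 104.4
  N₂: 638.5 (inert)
  CO₂: 0 + 1(130.7) = 130.7

638 kmol/h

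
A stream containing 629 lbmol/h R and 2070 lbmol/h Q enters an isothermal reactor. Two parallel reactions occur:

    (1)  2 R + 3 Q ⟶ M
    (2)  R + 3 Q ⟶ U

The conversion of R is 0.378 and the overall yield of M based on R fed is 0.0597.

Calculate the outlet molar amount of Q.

1470 lbmol/h

Yield of M: 1ξ₁ / 629 = 0.0597 → ξ₁ = 37.55 lbmol/h.
Conversion of R: 2ξ₁ + 1ξ₂ = 0.378 × 629 = 237.8 → ξ₂ = 162.7 lbmol/h.
Outlet amounts (n = n₀ + Σ ν·ξ):
  R: 629 − 2(37.55) − 1(162.7) = 391.2
  Q: 2070 − 3(37.55) − 3(162.7) = 1469
  M: 0 + 1(37.55) = 37.55
  U: 0 + 1(162.7) = 162.7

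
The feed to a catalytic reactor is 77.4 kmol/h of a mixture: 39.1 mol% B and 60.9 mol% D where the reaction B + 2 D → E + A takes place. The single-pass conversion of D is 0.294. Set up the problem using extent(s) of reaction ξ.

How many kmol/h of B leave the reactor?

D reacted = 0.294 × 47.14 = 13.86 kmol/h; ν_D = −2, so ξ = 13.86/2 = 6.929 kmol/h.
Outlet amounts (n = n₀ + ν ξ):
  B: 30.26 − 1(6.929) = 23.33
  D: 47.14 − 2(6.929) = 33.28
  E: 0 + 1(6.929) = 6.929
  A: 0 + 1(6.929) = 6.929

23.3 kmol/h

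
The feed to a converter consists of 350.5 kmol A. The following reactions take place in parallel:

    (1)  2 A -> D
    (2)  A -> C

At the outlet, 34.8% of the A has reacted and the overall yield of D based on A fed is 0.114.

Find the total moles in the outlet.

Yield of D: 1ξ₁ / 350.5 = 0.114 → ξ₁ = 39.96 kmol.
Conversion of A: 2ξ₁ + 1ξ₂ = 0.348 × 350.5 = 122 → ξ₂ = 42.06 kmol.
Outlet amounts (n = n₀ + Σ ν·ξ):
  A: 350.5 − 2(39.96) − 1(42.06) = 228.5
  D: 0 + 1(39.96) = 39.96
  C: 0 + 1(42.06) = 42.06
Total out = 228.5 + 39.96 + 42.06 = 310.5 kmol.

311 kmol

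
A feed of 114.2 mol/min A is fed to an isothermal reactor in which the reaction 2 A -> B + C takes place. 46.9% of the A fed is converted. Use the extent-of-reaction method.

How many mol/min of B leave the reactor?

26.8 mol/min

A reacted = 0.469 × 114.2 = 53.56 mol/min; ν_A = −2, so ξ = 53.56/2 = 26.78 mol/min.
Outlet amounts (n = n₀ + ν ξ):
  A: 114.2 − 2(26.78) = 60.64
  B: 0 + 1(26.78) = 26.78
  C: 0 + 1(26.78) = 26.78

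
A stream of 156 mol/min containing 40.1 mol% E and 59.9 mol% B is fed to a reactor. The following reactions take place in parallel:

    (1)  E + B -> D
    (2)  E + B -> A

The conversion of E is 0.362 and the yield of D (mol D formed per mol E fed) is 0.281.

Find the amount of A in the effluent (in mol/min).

Yield of D: 1ξ₁ / 62.56 = 0.281 → ξ₁ = 17.58 mol/min.
Conversion of E: 1ξ₁ + 1ξ₂ = 0.362 × 62.56 = 22.65 → ξ₂ = 5.067 mol/min.
Outlet amounts (n = n₀ + Σ ν·ξ):
  E: 62.56 − 1(17.58) − 1(5.067) = 39.91
  B: 93.44 − 1(17.58) − 1(5.067) = 70.8
  D: 0 + 1(17.58) = 17.58
  A: 0 + 1(5.067) = 5.067

5.07 mol/min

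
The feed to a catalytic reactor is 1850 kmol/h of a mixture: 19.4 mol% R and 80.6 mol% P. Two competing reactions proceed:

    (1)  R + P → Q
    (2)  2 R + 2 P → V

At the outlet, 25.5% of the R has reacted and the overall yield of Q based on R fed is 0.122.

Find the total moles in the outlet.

1730 kmol/h

Yield of Q: 1ξ₁ / 358.9 = 0.122 → ξ₁ = 43.79 kmol/h.
Conversion of R: 1ξ₁ + 2ξ₂ = 0.255 × 358.9 = 91.52 → ξ₂ = 23.87 kmol/h.
Outlet amounts (n = n₀ + Σ ν·ξ):
  R: 358.9 − 1(43.79) − 2(23.87) = 267.4
  P: 1491 − 1(43.79) − 2(23.87) = 1400
  Q: 0 + 1(43.79) = 43.79
  V: 0 + 1(23.87) = 23.87
Total out = 267.4 + 1400 + 43.79 + 23.87 = 1735 kmol/h.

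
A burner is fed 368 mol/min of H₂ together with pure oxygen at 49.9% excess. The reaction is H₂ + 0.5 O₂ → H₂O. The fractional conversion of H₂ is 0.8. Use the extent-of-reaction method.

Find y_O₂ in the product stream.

0.259

Stoichiometric O₂ = 0.5 × 368 = 184 mol/min; O₂ fed = 184 × 1.499 = 275.8 mol/min.
Fuel reacted = 0.8 × 368 → ξ = 294.4 mol/min.
Outlet (n = n₀ + ν ξ):
  H₂: 368 − 1(294.4) = 73.6
  O₂: 275.8 − 0.5(294.4) = 128.6
  H₂O: 0 + 1(294.4) = 294.4
Total out = 496.6 mol/min; y_O₂ = 128.6 / 496.6 = 0.259.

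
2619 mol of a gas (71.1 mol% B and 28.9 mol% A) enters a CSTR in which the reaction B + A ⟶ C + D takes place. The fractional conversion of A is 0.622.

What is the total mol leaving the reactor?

2620 mol

A reacted = 0.622 × 756.9 = 470.8 mol; ν_A = −1, so ξ = 470.8/1 = 470.8 mol.
Outlet amounts (n = n₀ + ν ξ):
  B: 1862 − 1(470.8) = 1391
  A: 756.9 − 1(470.8) = 286.1
  C: 0 + 1(470.8) = 470.8
  D: 0 + 1(470.8) = 470.8
Total out = 1391 + 286.1 + 470.8 + 470.8 = 2619 mol.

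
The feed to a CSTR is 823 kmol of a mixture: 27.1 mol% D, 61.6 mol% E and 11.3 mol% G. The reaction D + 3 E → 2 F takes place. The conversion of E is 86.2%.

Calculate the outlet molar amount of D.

77.4 kmol

E reacted = 0.862 × 507 = 437 kmol; ν_E = −3, so ξ = 437/3 = 145.7 kmol.
Outlet amounts (n = n₀ + ν ξ):
  D: 223 − 1(145.7) = 77.36
  E: 507 − 3(145.7) = 69.96
  F: 0 + 2(145.7) = 291.3
  G: 93 (inert)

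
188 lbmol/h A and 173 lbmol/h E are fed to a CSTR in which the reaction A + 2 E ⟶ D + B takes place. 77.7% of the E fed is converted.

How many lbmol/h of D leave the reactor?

E reacted = 0.777 × 173 = 134.4 lbmol/h; ν_E = −2, so ξ = 134.4/2 = 67.21 lbmol/h.
Outlet amounts (n = n₀ + ν ξ):
  A: 188 − 1(67.21) = 120.8
  E: 173 − 2(67.21) = 38.58
  D: 0 + 1(67.21) = 67.21
  B: 0 + 1(67.21) = 67.21

67.2 lbmol/h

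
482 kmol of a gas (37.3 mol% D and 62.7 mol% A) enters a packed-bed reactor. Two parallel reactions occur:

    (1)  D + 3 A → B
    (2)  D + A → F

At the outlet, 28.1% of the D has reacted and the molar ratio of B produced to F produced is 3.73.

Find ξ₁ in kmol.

ξ₁ = 39.8 kmol

Conversion of D: D consumed = 0.281 × 179.8 = 50.52 kmol = 1ξ₁ + 1ξ₂.
Selectivity: 1ξ₁ / (1ξ₂) = 3.73 → ξ₁ = 3.73 ξ₂.
Substitute: (1·3.73 + 1) ξ₂ = 50.52 → ξ₂ = 10.68 kmol, ξ₁ = 39.84 kmol.
Outlet amounts (n = n₀ + Σ ν·ξ):
  D: 179.8 − 1(39.84) − 1(10.68) = 129.3
  A: 302.2 − 3(39.84) − 1(10.68) = 172
  B: 0 + 1(39.84) = 39.84
  F: 0 + 1(10.68) = 10.68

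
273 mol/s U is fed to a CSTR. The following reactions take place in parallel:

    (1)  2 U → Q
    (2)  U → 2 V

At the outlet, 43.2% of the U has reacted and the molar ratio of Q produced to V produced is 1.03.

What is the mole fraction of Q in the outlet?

Conversion of U: U consumed = 0.432 × 273 = 117.9 mol/s = 2ξ₁ + 1ξ₂.
Selectivity: 1ξ₁ / (2ξ₂) = 1.03 → ξ₁ = 2.06 ξ₂.
Substitute: (2·2.06 + 1) ξ₂ = 117.9 → ξ₂ = 23.03 mol/s, ξ₁ = 47.45 mol/s.
Outlet amounts (n = n₀ + Σ ν·ξ):
  U: 273 − 2(47.45) − 1(23.03) = 155.1
  Q: 0 + 1(47.45) = 47.45
  V: 0 + 2(23.03) = 46.07
Total out = 248.6 mol/s; y_Q = 47.45 / 248.6 = 0.1909.

0.191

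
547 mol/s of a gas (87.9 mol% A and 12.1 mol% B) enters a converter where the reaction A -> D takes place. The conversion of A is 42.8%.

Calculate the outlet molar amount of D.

A reacted = 0.428 × 480.8 = 205.8 mol/s; ν_A = −1, so ξ = 205.8/1 = 205.8 mol/s.
Outlet amounts (n = n₀ + ν ξ):
  A: 480.8 − 1(205.8) = 275
  D: 0 + 1(205.8) = 205.8
  B: 66.19 (inert)

206 mol/s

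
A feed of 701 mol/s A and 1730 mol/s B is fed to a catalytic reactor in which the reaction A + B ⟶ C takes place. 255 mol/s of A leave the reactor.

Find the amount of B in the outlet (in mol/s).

1280 mol/s

For A: n = n₀ − 1ξ → 255 = 701 − 1ξ, giving ξ = 446 mol/s.
Outlet amounts (n = n₀ + ν ξ):
  A: 701 − 1(446) = 255
  B: 1730 − 1(446) = 1284
  C: 0 + 1(446) = 446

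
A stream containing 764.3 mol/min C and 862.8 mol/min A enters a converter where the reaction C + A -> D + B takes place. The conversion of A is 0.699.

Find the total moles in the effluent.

A reacted = 0.699 × 862.8 = 603.1 mol/min; ν_A = −1, so ξ = 603.1/1 = 603.1 mol/min.
Outlet amounts (n = n₀ + ν ξ):
  C: 764.3 − 1(603.1) = 161.2
  A: 862.8 − 1(603.1) = 259.7
  D: 0 + 1(603.1) = 603.1
  B: 0 + 1(603.1) = 603.1
Total out = 161.2 + 259.7 + 603.1 + 603.1 = 1627 mol/min.

1630 mol/min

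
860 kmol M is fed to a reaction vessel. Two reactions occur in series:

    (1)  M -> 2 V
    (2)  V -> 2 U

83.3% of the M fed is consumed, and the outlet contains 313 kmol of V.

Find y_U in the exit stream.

0.831

Conversion of M: M consumed = 1ξ₁ = 0.833 × 860 → ξ₁ = 716.4 kmol.
V balance: n_V = 0 + 2ξ₁ − 1ξ₂ = 313 → ξ₂ = (2·716.4 − 313)/1 = 1120 kmol.
Outlet amounts (n = n₀ + Σ ν·ξ):
  M: 860 − 1(716.4) = 143.6
  V: 0 + 2(716.4) − 1(1120) = 313
  U: 0 + 2(1120) = 2240
Total out = 2696 kmol; y_U = 2240 / 2696 = 0.8306.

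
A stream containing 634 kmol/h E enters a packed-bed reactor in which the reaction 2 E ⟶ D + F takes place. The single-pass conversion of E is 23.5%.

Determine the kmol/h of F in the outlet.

E reacted = 0.235 × 634 = 149 kmol/h; ν_E = −2, so ξ = 149/2 = 74.49 kmol/h.
Outlet amounts (n = n₀ + ν ξ):
  E: 634 − 2(74.49) = 485
  D: 0 + 1(74.49) = 74.49
  F: 0 + 1(74.49) = 74.49

74.5 kmol/h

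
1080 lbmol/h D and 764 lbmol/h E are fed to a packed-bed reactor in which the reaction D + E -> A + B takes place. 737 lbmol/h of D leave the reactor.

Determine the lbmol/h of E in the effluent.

421 lbmol/h

For D: n = n₀ − 1ξ → 737 = 1080 − 1ξ, giving ξ = 343 lbmol/h.
Outlet amounts (n = n₀ + ν ξ):
  D: 1080 − 1(343) = 737
  E: 764 − 1(343) = 421
  A: 0 + 1(343) = 343
  B: 0 + 1(343) = 343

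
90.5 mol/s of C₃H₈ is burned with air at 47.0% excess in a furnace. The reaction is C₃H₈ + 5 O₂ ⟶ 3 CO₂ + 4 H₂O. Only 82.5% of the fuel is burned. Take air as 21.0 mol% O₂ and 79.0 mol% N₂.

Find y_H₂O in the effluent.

0.0896

Stoichiometric O₂ = 5 × 90.5 = 452.5 mol/s; O₂ fed = 452.5 × 1.470 = 665.2 mol/s.
N₂ fed = 665.2 × 79/21 = 2502 mol/s.
Fuel reacted = 0.825 × 90.5 → ξ = 74.66 mol/s.
Outlet (n = n₀ + ν ξ):
  C₃H₈: 90.5 − 1(74.66) = 15.84
  O₂: 665.2 − 5(74.66) = 291.9
  N₂: 2502 (inert)
  CO₂: 0 + 3(74.66) = 224
  H₂O: 0 + 4(74.66) = 298.6
Total out = 3333 mol/s; y_H₂O = 298.6 / 3333 = 0.08961.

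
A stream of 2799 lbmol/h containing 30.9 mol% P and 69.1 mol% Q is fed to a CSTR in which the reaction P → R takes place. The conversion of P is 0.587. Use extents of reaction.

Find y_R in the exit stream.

0.181

P reacted = 0.587 × 864.9 = 507.7 lbmol/h; ν_P = −1, so ξ = 507.7/1 = 507.7 lbmol/h.
Outlet amounts (n = n₀ + ν ξ):
  P: 864.9 − 1(507.7) = 357.2
  R: 0 + 1(507.7) = 507.7
  Q: 1934 (inert)
Total out = 2799 lbmol/h; y_R = 507.7 / 2799 = 0.1814.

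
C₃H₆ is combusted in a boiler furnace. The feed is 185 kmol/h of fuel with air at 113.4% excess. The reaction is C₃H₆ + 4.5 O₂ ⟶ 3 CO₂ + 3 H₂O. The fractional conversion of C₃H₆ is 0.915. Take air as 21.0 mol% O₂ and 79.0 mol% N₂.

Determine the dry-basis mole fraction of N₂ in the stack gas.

0.813

Stoichiometric O₂ = 4.5 × 185 = 832.5 kmol/h; O₂ fed = 832.5 × 2.134 = 1777 kmol/h.
N₂ fed = 1777 × 79/21 = 6683 kmol/h.
Fuel reacted = 0.915 × 185 → ξ = 169.3 kmol/h.
Outlet (n = n₀ + ν ξ):
  C₃H₆: 185 − 1(169.3) = 15.72
  O₂: 1777 − 4.5(169.3) = 1015
  N₂: 6683 (inert)
  CO₂: 0 + 3(169.3) = 507.8
  H₂O: 0 + 3(169.3) = 507.8
Dry total = 8222 kmol/h; y_N₂ (dry) = 6683 / 8222 = 0.8129.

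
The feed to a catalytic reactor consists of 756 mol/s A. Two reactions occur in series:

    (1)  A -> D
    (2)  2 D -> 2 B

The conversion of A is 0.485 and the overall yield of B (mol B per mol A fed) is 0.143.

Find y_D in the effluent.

0.342

Conversion of A: A consumed = 1ξ₁ = 0.485 × 756 → ξ₁ = 366.7 mol/s.
Yield of B: 2ξ₂ / 756 = 0.143 → ξ₂ = 54.05 mol/s.
Outlet amounts (n = n₀ + Σ ν·ξ):
  A: 756 − 1(366.7) = 389.3
  D: 0 + 1(366.7) − 2(54.05) = 258.6
  B: 0 + 2(54.05) = 108.1
Total out = 756 mol/s; y_D = 258.6 / 756 = 0.342.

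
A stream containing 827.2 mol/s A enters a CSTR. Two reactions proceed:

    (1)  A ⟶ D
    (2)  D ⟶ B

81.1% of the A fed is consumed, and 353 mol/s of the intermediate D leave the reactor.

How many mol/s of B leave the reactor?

318 mol/s

Conversion of A: A consumed = 1ξ₁ = 0.811 × 827.2 → ξ₁ = 670.9 mol/s.
D balance: n_D = 0 + 1ξ₁ − 1ξ₂ = 353 → ξ₂ = (1·670.9 − 353)/1 = 317.9 mol/s.
Outlet amounts (n = n₀ + Σ ν·ξ):
  A: 827.2 − 1(670.9) = 156.3
  D: 0 + 1(670.9) − 1(317.9) = 353
  B: 0 + 1(317.9) = 317.9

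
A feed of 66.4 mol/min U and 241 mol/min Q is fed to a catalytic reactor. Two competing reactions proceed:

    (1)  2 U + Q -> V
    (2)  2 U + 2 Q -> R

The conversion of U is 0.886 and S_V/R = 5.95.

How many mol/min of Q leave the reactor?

207 mol/min

Conversion of U: U consumed = 0.886 × 66.4 = 58.83 mol/min = 2ξ₁ + 2ξ₂.
Selectivity: 1ξ₁ / (1ξ₂) = 5.95 → ξ₁ = 5.95 ξ₂.
Substitute: (2·5.95 + 2) ξ₂ = 58.83 → ξ₂ = 4.232 mol/min, ξ₁ = 25.18 mol/min.
Outlet amounts (n = n₀ + Σ ν·ξ):
  U: 66.4 − 2(25.18) − 2(4.232) = 7.57
  Q: 241 − 1(25.18) − 2(4.232) = 207.4
  V: 0 + 1(25.18) = 25.18
  R: 0 + 1(4.232) = 4.232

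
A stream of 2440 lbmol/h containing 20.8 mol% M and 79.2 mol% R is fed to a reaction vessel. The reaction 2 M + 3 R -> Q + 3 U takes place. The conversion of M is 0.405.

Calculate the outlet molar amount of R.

1620 lbmol/h

M reacted = 0.405 × 507.5 = 205.5 lbmol/h; ν_M = −2, so ξ = 205.5/2 = 102.8 lbmol/h.
Outlet amounts (n = n₀ + ν ξ):
  M: 507.5 − 2(102.8) = 302
  R: 1932 − 3(102.8) = 1624
  Q: 0 + 1(102.8) = 102.8
  U: 0 + 3(102.8) = 308.3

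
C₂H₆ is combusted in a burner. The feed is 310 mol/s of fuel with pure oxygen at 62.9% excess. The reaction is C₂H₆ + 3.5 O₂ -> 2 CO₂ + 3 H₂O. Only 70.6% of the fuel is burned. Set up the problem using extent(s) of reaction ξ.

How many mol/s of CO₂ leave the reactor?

438 mol/s

Stoichiometric O₂ = 3.5 × 310 = 1085 mol/s; O₂ fed = 1085 × 1.629 = 1767 mol/s.
Fuel reacted = 0.706 × 310 → ξ = 218.9 mol/s.
Outlet (n = n₀ + ν ξ):
  C₂H₆: 310 − 1(218.9) = 91.14
  O₂: 1767 − 3.5(218.9) = 1001
  CO₂: 0 + 2(218.9) = 437.7
  H₂O: 0 + 3(218.9) = 656.6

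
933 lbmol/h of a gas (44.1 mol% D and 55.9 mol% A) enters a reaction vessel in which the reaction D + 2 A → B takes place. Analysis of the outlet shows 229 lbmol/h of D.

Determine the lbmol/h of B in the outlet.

For D: n = n₀ − 1ξ → 229 = 411.5 − 1ξ, giving ξ = 182.5 lbmol/h.
Outlet amounts (n = n₀ + ν ξ):
  D: 411.5 − 1(182.5) = 229
  A: 521.5 − 2(182.5) = 156.6
  B: 0 + 1(182.5) = 182.5

182 lbmol/h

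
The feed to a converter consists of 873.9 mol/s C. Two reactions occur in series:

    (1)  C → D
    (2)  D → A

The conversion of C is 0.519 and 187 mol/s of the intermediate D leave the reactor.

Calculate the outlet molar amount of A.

267 mol/s

Conversion of C: C consumed = 1ξ₁ = 0.519 × 873.9 → ξ₁ = 453.6 mol/s.
D balance: n_D = 0 + 1ξ₁ − 1ξ₂ = 187 → ξ₂ = (1·453.6 − 187)/1 = 266.6 mol/s.
Outlet amounts (n = n₀ + Σ ν·ξ):
  C: 873.9 − 1(453.6) = 420.3
  D: 0 + 1(453.6) − 1(266.6) = 187
  A: 0 + 1(266.6) = 266.6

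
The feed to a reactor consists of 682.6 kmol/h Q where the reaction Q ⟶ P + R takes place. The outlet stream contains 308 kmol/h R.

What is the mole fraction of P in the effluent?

0.311

For R: n = n₀ + 1ξ → 308 = 0 + 1ξ, giving ξ = 308 kmol/h.
Outlet amounts (n = n₀ + ν ξ):
  Q: 682.6 − 1(308) = 374.6
  P: 0 + 1(308) = 308
  R: 0 + 1(308) = 308
Total out = 990.6 kmol/h; y_P = 308 / 990.6 = 0.3109.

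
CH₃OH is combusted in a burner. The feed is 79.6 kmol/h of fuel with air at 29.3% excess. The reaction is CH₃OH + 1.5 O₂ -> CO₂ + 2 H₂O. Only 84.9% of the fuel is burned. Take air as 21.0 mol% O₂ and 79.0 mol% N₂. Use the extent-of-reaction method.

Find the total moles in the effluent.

Stoichiometric O₂ = 1.5 × 79.6 = 119.4 kmol/h; O₂ fed = 119.4 × 1.293 = 154.4 kmol/h.
N₂ fed = 154.4 × 79/21 = 580.8 kmol/h.
Fuel reacted = 0.849 × 79.6 → ξ = 67.58 kmol/h.
Outlet (n = n₀ + ν ξ):
  CH₃OH: 79.6 − 1(67.58) = 12.02
  O₂: 154.4 − 1.5(67.58) = 53.01
  N₂: 580.8 (inert)
  CO₂: 0 + 1(67.58) = 67.58
  H₂O: 0 + 2(67.58) = 135.2
Total out = 12.02 + 53.01 + 580.8 + 67.58 + 135.2 = 848.6 kmol/h.

849 kmol/h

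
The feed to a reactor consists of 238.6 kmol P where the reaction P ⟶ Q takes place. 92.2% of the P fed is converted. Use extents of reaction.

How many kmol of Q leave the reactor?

220 kmol

P reacted = 0.922 × 238.6 = 220 kmol; ν_P = −1, so ξ = 220/1 = 220 kmol.
Outlet amounts (n = n₀ + ν ξ):
  P: 238.6 − 1(220) = 18.61
  Q: 0 + 1(220) = 220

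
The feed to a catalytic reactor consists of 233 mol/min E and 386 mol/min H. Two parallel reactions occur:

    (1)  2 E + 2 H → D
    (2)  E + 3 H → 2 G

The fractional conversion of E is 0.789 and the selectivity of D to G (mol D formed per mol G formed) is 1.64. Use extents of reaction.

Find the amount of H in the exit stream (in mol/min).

154 mol/min

Conversion of E: E consumed = 0.789 × 233 = 183.8 mol/min = 2ξ₁ + 1ξ₂.
Selectivity: 1ξ₁ / (2ξ₂) = 1.64 → ξ₁ = 3.28 ξ₂.
Substitute: (2·3.28 + 1) ξ₂ = 183.8 → ξ₂ = 24.32 mol/min, ξ₁ = 79.76 mol/min.
Outlet amounts (n = n₀ + Σ ν·ξ):
  E: 233 − 2(79.76) − 1(24.32) = 49.16
  H: 386 − 2(79.76) − 3(24.32) = 153.5
  D: 0 + 1(79.76) = 79.76
  G: 0 + 2(24.32) = 48.63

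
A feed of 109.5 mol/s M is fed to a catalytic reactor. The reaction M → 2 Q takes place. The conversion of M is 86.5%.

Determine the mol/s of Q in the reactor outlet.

189 mol/s

M reacted = 0.865 × 109.5 = 94.72 mol/s; ν_M = −1, so ξ = 94.72/1 = 94.72 mol/s.
Outlet amounts (n = n₀ + ν ξ):
  M: 109.5 − 1(94.72) = 14.78
  Q: 0 + 2(94.72) = 189.4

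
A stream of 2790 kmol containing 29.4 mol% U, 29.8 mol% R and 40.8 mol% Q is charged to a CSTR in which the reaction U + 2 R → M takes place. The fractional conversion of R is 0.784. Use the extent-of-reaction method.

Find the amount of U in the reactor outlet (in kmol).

R reacted = 0.784 × 831.4 = 651.8 kmol; ν_R = −2, so ξ = 651.8/2 = 325.9 kmol.
Outlet amounts (n = n₀ + ν ξ):
  U: 820.3 − 1(325.9) = 494.3
  R: 831.4 − 2(325.9) = 179.6
  M: 0 + 1(325.9) = 325.9
  Q: 1138 (inert)

494 kmol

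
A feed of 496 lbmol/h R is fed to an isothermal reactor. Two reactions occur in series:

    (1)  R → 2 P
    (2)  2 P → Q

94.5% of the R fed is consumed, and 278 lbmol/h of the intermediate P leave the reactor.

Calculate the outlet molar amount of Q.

330 lbmol/h

Conversion of R: R consumed = 1ξ₁ = 0.945 × 496 → ξ₁ = 468.7 lbmol/h.
P balance: n_P = 0 + 2ξ₁ − 2ξ₂ = 278 → ξ₂ = (2·468.7 − 278)/2 = 329.7 lbmol/h.
Outlet amounts (n = n₀ + Σ ν·ξ):
  R: 496 − 1(468.7) = 27.28
  P: 0 + 2(468.7) − 2(329.7) = 278
  Q: 0 + 1(329.7) = 329.7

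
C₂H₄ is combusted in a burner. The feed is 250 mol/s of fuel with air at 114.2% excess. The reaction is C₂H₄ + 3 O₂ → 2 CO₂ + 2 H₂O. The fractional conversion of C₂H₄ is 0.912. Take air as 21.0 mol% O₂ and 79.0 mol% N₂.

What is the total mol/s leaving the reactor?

Stoichiometric O₂ = 3 × 250 = 750 mol/s; O₂ fed = 750 × 2.142 = 1607 mol/s.
N₂ fed = 1607 × 79/21 = 6044 mol/s.
Fuel reacted = 0.912 × 250 → ξ = 228 mol/s.
Outlet (n = n₀ + ν ξ):
  C₂H₄: 250 − 1(228) = 22
  O₂: 1607 − 3(228) = 922.5
  N₂: 6044 (inert)
  CO₂: 0 + 2(228) = 456
  H₂O: 0 + 2(228) = 456
Total out = 22 + 922.5 + 6044 + 456 + 456 = 7900 mol/s.

7900 mol/s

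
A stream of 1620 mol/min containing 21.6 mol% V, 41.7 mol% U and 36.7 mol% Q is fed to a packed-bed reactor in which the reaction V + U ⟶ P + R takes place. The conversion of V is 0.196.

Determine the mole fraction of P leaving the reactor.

V reacted = 0.196 × 349.9 = 68.58 mol/min; ν_V = −1, so ξ = 68.58/1 = 68.58 mol/min.
Outlet amounts (n = n₀ + ν ξ):
  V: 349.9 − 1(68.58) = 281.3
  U: 675.5 − 1(68.58) = 607
  P: 0 + 1(68.58) = 68.58
  R: 0 + 1(68.58) = 68.58
  Q: 594.5 (inert)
Total out = 1620 mol/min; y_P = 68.58 / 1620 = 0.04234.

0.0423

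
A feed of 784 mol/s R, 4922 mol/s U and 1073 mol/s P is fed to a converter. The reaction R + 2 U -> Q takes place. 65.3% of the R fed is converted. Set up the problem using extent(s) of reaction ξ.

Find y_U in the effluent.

0.677

R reacted = 0.653 × 784 = 512 mol/s; ν_R = −1, so ξ = 512/1 = 512 mol/s.
Outlet amounts (n = n₀ + ν ξ):
  R: 784 − 1(512) = 272
  U: 4922 − 2(512) = 3898
  Q: 0 + 1(512) = 512
  P: 1073 (inert)
Total out = 5755 mol/s; y_U = 3898 / 5755 = 0.6773.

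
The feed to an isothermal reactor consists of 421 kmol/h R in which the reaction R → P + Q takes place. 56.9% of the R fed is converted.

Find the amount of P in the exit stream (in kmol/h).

R reacted = 0.569 × 421 = 239.5 kmol/h; ν_R = −1, so ξ = 239.5/1 = 239.5 kmol/h.
Outlet amounts (n = n₀ + ν ξ):
  R: 421 − 1(239.5) = 181.5
  P: 0 + 1(239.5) = 239.5
  Q: 0 + 1(239.5) = 239.5

240 kmol/h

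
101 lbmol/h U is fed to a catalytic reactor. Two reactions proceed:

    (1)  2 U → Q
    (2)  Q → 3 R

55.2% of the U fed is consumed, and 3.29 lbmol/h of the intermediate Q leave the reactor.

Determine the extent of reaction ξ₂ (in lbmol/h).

Conversion of U: U consumed = 2ξ₁ = 0.552 × 101 → ξ₁ = 27.88 lbmol/h.
Q balance: n_Q = 0 + 1ξ₁ − 1ξ₂ = 3.29 → ξ₂ = (1·27.88 − 3.29)/1 = 24.59 lbmol/h.
Outlet amounts (n = n₀ + Σ ν·ξ):
  U: 101 − 2(27.88) = 45.25
  Q: 0 + 1(27.88) − 1(24.59) = 3.29
  R: 0 + 3(24.59) = 73.76

ξ₂ = 24.6 lbmol/h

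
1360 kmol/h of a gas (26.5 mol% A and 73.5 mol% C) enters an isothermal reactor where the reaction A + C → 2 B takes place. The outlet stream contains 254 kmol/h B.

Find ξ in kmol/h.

For B: n = n₀ + 2ξ → 254 = 0 + 2ξ, giving ξ = 127 kmol/h.
Outlet amounts (n = n₀ + ν ξ):
  A: 360.4 − 1(127) = 233.4
  C: 999.6 − 1(127) = 872.6
  B: 0 + 2(127) = 254

ξ = 127 kmol/h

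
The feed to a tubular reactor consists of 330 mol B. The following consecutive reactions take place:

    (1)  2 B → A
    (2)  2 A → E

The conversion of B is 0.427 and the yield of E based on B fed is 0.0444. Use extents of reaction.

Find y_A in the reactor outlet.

0.168

Conversion of B: B consumed = 2ξ₁ = 0.427 × 330 → ξ₁ = 70.45 mol.
Yield of E: 1ξ₂ / 330 = 0.0444 → ξ₂ = 14.65 mol.
Outlet amounts (n = n₀ + Σ ν·ξ):
  B: 330 − 2(70.45) = 189.1
  A: 0 + 1(70.45) − 2(14.65) = 41.15
  E: 0 + 1(14.65) = 14.65
Total out = 244.9 mol; y_A = 41.15 / 244.9 = 0.168.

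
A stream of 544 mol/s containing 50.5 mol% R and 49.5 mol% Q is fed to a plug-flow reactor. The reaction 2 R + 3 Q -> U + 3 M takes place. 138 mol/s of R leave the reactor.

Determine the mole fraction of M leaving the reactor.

For R: n = n₀ − 2ξ → 138 = 274.7 − 2ξ, giving ξ = 68.36 mol/s.
Outlet amounts (n = n₀ + ν ξ):
  R: 274.7 − 2(68.36) = 138
  Q: 269.3 − 3(68.36) = 64.2
  U: 0 + 1(68.36) = 68.36
  M: 0 + 3(68.36) = 205.1
Total out = 475.6 mol/s; y_M = 205.1 / 475.6 = 0.4312.

0.431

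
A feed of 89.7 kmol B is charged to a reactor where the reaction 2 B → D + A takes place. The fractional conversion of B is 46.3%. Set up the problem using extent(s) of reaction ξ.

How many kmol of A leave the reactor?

B reacted = 0.463 × 89.7 = 41.53 kmol; ν_B = −2, so ξ = 41.53/2 = 20.77 kmol.
Outlet amounts (n = n₀ + ν ξ):
  B: 89.7 − 2(20.77) = 48.17
  D: 0 + 1(20.77) = 20.77
  A: 0 + 1(20.77) = 20.77

20.8 kmol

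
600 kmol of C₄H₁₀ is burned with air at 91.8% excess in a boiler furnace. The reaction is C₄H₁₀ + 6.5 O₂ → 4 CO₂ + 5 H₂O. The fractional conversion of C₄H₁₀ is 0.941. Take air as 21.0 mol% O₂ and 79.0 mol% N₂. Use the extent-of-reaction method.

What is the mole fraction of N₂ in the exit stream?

Stoichiometric O₂ = 6.5 × 600 = 3900 kmol; O₂ fed = 3900 × 1.918 = 7480 kmol.
N₂ fed = 7480 × 79/21 = 28140 kmol.
Fuel reacted = 0.941 × 600 → ξ = 564.6 kmol.
Outlet (n = n₀ + ν ξ):
  C₄H₁₀: 600 − 1(564.6) = 35.4
  O₂: 7480 − 6.5(564.6) = 3810
  N₂: 28140 (inert)
  CO₂: 0 + 4(564.6) = 2258
  H₂O: 0 + 5(564.6) = 2823
Total out = 37070 kmol; y_N₂ = 28140 / 37070 = 0.7592.

0.759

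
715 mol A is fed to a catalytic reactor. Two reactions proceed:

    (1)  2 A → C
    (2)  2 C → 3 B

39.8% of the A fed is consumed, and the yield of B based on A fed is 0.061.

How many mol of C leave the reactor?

Conversion of A: A consumed = 2ξ₁ = 0.398 × 715 → ξ₁ = 142.3 mol.
Yield of B: 3ξ₂ / 715 = 0.061 → ξ₂ = 14.54 mol.
Outlet amounts (n = n₀ + Σ ν·ξ):
  A: 715 − 2(142.3) = 430.4
  C: 0 + 1(142.3) − 2(14.54) = 113.2
  B: 0 + 3(14.54) = 43.62

113 mol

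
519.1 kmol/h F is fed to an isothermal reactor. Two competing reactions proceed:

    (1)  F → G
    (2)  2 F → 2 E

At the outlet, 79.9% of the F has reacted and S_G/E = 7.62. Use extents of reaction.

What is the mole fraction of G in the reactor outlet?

0.706

Conversion of F: F consumed = 0.799 × 519.1 = 414.8 kmol/h = 1ξ₁ + 2ξ₂.
Selectivity: 1ξ₁ / (2ξ₂) = 7.62 → ξ₁ = 15.24 ξ₂.
Substitute: (1·15.24 + 2) ξ₂ = 414.8 → ξ₂ = 24.06 kmol/h, ξ₁ = 366.6 kmol/h.
Outlet amounts (n = n₀ + Σ ν·ξ):
  F: 519.1 − 1(366.6) − 2(24.06) = 104.3
  G: 0 + 1(366.6) = 366.6
  E: 0 + 2(24.06) = 48.12
Total out = 519.1 kmol/h; y_G = 366.6 / 519.1 = 0.7063.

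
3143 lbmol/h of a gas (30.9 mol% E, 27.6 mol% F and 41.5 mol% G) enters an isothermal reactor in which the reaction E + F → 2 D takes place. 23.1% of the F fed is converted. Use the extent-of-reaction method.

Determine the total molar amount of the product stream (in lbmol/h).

3140 lbmol/h

F reacted = 0.231 × 867.5 = 200.4 lbmol/h; ν_F = −1, so ξ = 200.4/1 = 200.4 lbmol/h.
Outlet amounts (n = n₀ + ν ξ):
  E: 971.2 − 1(200.4) = 770.8
  F: 867.5 − 1(200.4) = 667.1
  D: 0 + 2(200.4) = 400.8
  G: 1304 (inert)
Total out = 770.8 + 667.1 + 400.8 + 1304 = 3143 lbmol/h.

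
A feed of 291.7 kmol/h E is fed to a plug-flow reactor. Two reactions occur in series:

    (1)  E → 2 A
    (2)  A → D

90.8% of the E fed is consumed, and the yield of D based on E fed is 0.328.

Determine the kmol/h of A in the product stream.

434 kmol/h

Conversion of E: E consumed = 1ξ₁ = 0.908 × 291.7 → ξ₁ = 264.9 kmol/h.
Yield of D: 1ξ₂ / 291.7 = 0.328 → ξ₂ = 95.68 kmol/h.
Outlet amounts (n = n₀ + Σ ν·ξ):
  E: 291.7 − 1(264.9) = 26.84
  A: 0 + 2(264.9) − 1(95.68) = 434
  D: 0 + 1(95.68) = 95.68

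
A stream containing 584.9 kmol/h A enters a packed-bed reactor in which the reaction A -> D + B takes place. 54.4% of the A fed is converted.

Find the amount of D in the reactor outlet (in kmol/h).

A reacted = 0.544 × 584.9 = 318.2 kmol/h; ν_A = −1, so ξ = 318.2/1 = 318.2 kmol/h.
Outlet amounts (n = n₀ + ν ξ):
  A: 584.9 − 1(318.2) = 266.7
  D: 0 + 1(318.2) = 318.2
  B: 0 + 1(318.2) = 318.2

318 kmol/h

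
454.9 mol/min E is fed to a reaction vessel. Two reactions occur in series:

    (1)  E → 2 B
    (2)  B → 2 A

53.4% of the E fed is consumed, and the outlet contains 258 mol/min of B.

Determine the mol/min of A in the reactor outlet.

456 mol/min

Conversion of E: E consumed = 1ξ₁ = 0.534 × 454.9 → ξ₁ = 242.9 mol/min.
B balance: n_B = 0 + 2ξ₁ − 1ξ₂ = 258 → ξ₂ = (2·242.9 − 258)/1 = 227.8 mol/min.
Outlet amounts (n = n₀ + Σ ν·ξ):
  E: 454.9 − 1(242.9) = 212
  B: 0 + 2(242.9) − 1(227.8) = 258
  A: 0 + 2(227.8) = 455.7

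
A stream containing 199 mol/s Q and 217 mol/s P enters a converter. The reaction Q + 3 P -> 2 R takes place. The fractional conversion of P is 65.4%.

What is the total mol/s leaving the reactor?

P reacted = 0.654 × 217 = 141.9 mol/s; ν_P = −3, so ξ = 141.9/3 = 47.31 mol/s.
Outlet amounts (n = n₀ + ν ξ):
  Q: 199 − 1(47.31) = 151.7
  P: 217 − 3(47.31) = 75.08
  R: 0 + 2(47.31) = 94.61
Total out = 151.7 + 75.08 + 94.61 = 321.4 mol/s.

321 mol/s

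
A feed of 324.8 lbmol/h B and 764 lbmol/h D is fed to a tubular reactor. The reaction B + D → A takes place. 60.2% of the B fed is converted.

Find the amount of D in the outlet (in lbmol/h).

568 lbmol/h

B reacted = 0.602 × 324.8 = 195.5 lbmol/h; ν_B = −1, so ξ = 195.5/1 = 195.5 lbmol/h.
Outlet amounts (n = n₀ + ν ξ):
  B: 324.8 − 1(195.5) = 129.3
  D: 764 − 1(195.5) = 568.5
  A: 0 + 1(195.5) = 195.5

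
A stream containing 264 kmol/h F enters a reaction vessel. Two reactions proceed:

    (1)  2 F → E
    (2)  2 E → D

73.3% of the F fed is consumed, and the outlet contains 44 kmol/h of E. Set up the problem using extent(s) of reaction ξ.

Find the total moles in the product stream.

141 kmol/h

Conversion of F: F consumed = 2ξ₁ = 0.733 × 264 → ξ₁ = 96.76 kmol/h.
E balance: n_E = 0 + 1ξ₁ − 2ξ₂ = 44 → ξ₂ = (1·96.76 − 44)/2 = 26.38 kmol/h.
Outlet amounts (n = n₀ + Σ ν·ξ):
  F: 264 − 2(96.76) = 70.49
  E: 0 + 1(96.76) − 2(26.38) = 44
  D: 0 + 1(26.38) = 26.38
Total out = 70.49 + 44 + 26.38 = 140.9 kmol/h.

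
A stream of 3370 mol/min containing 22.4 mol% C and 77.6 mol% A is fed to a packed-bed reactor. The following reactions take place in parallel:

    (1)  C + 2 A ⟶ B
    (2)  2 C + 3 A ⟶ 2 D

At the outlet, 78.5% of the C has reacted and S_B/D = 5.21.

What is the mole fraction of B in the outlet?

0.223

Conversion of C: C consumed = 0.785 × 754.9 = 592.6 mol/min = 1ξ₁ + 2ξ₂.
Selectivity: 1ξ₁ / (2ξ₂) = 5.21 → ξ₁ = 10.42 ξ₂.
Substitute: (1·10.42 + 2) ξ₂ = 592.6 → ξ₂ = 47.71 mol/min, ξ₁ = 497.2 mol/min.
Outlet amounts (n = n₀ + Σ ν·ξ):
  C: 754.9 − 1(497.2) − 2(47.71) = 162.3
  A: 2615 − 2(497.2) − 3(47.71) = 1478
  B: 0 + 1(497.2) = 497.2
  D: 0 + 2(47.71) = 95.42
Total out = 2233 mol/min; y_B = 497.2 / 2233 = 0.2227.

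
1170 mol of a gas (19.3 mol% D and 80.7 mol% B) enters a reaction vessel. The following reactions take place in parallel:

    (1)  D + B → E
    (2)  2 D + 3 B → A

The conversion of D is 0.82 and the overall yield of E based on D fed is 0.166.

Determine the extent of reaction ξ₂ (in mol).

Yield of E: 1ξ₁ / 225.8 = 0.166 → ξ₁ = 37.48 mol.
Conversion of D: 1ξ₁ + 2ξ₂ = 0.82 × 225.8 = 185.2 → ξ₂ = 73.84 mol.
Outlet amounts (n = n₀ + Σ ν·ξ):
  D: 225.8 − 1(37.48) − 2(73.84) = 40.65
  B: 944.2 − 1(37.48) − 3(73.84) = 685.2
  E: 0 + 1(37.48) = 37.48
  A: 0 + 1(73.84) = 73.84

ξ₂ = 73.8 mol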